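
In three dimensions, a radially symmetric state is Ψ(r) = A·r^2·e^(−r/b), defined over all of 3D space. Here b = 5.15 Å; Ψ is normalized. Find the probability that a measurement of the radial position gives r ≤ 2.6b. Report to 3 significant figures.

Integrate the radial probability density 4πr²|Ψ|² over r ≤ 2.6b.
Normalization gives A² = 1/(45·π·b^7/2).
Substituting u = r/b, A², 4π and the length scale all cancel in the ratio: P = ∫_{0}^{2.6} u^6·e^(-2·u) du / ∫_{0}^{∞} u^6·e^(-2·u) du.
With ∫ u^6·e^(-2·u) du = -(4·u^6 + 12·u^5 + 30·u^4 + 60·u^3 + 90·u^2 + 90·u + 45)·e^(-2·u)/8 + C, the region integral is ≈ 1.5053 and the full one is 45/8.
This evaluates to P = 0.2676.

P ≈ 0.268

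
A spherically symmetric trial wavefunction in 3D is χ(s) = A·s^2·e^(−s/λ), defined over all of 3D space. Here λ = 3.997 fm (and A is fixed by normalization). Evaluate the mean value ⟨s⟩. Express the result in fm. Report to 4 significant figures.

By definition ⟨s⟩ = ∫ s |χ(s)|² 4πs² ds.
Recall ∫₀^∞ s^m e^(−s/β) ds = m!·β^(m+1), the ratio of the moment integral to the normalization integral gives ⟨s⟩ = 7·λ/2.
With λ = 3.997, ⟨s⟩ = 13.990.

⟨s⟩ ≈ 13.99 fm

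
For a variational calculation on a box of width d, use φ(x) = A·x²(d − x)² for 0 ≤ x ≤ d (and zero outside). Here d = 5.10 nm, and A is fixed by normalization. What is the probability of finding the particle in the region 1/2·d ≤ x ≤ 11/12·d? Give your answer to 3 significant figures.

P ≈ 0.500

P = ∫_{1/2·d}^{11/12·d} |φ(x)|² dx.
Since A² = 1/(d^9/630), this is the region integral divided by the full normalization integral.
In terms of u = x/d (A² and the length scale cancel between numerator and denominator), P = [∫_{1/2}^{11/12} u^4·(1 - u)^4 du] / [∫_{0}^{1} u^4·(1 - u)^4 du].
Using ∫ u^4·(1 - u)^4 du = u^5·(70·u^4 - 315·u^3 + 540·u^2 - 420·u + 126)/630, the numerator is ≈ 0.00079305 and the denominator is 1/630.
Evaluating gives P = 0.4996.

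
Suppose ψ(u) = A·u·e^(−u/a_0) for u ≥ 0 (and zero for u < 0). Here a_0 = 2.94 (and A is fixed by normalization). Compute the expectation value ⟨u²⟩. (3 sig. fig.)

The expectation value is the |ψ|²-weighted average of u^2: ∫ u^2|ψ|² du.
The ratio of the moment integral to the normalization integral gives ⟨u²⟩ = 3·a_0^2.
With a_0 = 2.94, ⟨u^2⟩ = 25.93.

⟨u^2⟩ ≈ 25.9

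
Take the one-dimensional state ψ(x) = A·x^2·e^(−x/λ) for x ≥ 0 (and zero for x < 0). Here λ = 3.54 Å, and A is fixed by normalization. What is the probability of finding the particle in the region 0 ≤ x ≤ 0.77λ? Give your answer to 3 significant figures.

The probability is P = ∫ |ψ|² dx over [0, 0.77λ].
With A² fixed by ∫|ψ|² = 1, i.e. A² = (3·λ^5/4)^(−1), substitute and integrate.
Let u = x/λ; then A² and the length scale cancel, so P = ∫_{0}^{0.77} u^4·e^(-2·u) du ÷ ∫_{0}^{∞} u^4·e^(-2·u) du.
Using ∫ u^4·e^(-2·u) du = -(u^4/2 + u^3 + 3·u^2/2 + 3·u/2 + 3/4)·e^(-2·u), the numerator is ≈ 0.015391 and the denominator is 3/4.
Evaluating gives P = 0.02052.

P ≈ 0.0205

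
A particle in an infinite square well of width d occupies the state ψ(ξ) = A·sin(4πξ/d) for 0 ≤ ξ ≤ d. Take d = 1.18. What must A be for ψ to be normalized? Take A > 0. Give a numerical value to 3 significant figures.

Require ∫ |ψ|² dξ = 1 over the whole domain.
∫|ψ|² dξ = A²·(d/2).
With d = 1.18: A² = 1.695 and A = 1.302.

A ≈ 1.30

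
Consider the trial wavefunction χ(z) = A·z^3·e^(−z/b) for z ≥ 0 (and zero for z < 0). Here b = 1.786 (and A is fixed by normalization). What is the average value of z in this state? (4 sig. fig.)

⟨z⟩ ≈ 6.251

⟨z⟩ = ∫ z |χ|² dz over the full domain.
Using ∫₀^∞ zⁿ e^(−αz) dz = n!/αⁿ⁺¹, the ratio of the moment integral to the normalization integral gives ⟨z⟩ = 7·b/2.
With b = 1.786, ⟨z⟩ = 6.2510.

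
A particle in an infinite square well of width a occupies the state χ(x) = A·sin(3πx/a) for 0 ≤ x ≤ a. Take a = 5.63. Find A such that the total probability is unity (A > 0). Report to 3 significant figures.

We need A² ∫|f|² dx = 1, taking the integral from 0 to a.
With ∫₀^a sin²(nπx/a) dx = a/2, with χ = A·sin(3πx/a), the integral evaluates to A²·[a/2].
So A² = (a/2)^(−1).
With a = 5.63: A² = 0.3552 and A = 0.5960.

A ≈ 0.596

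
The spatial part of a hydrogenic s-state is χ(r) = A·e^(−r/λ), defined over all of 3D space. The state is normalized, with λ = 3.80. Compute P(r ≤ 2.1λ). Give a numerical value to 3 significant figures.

Integrate the radial probability density 4πr²|χ|² over r ≤ 2.1λ.
Normalization gives A² = 1/(π·λ^3).
Substituting u = r/λ, A², 4π and the length scale all cancel in the ratio: P = ∫_{0}^{2.1} u^2·e^(-2·u) du / ∫_{0}^{∞} u^2·e^(-2·u) du.
Using ∫ u^2·e^(-2·u) du = -(2·u^2 + 2·u + 1)·e^(-2·u)/4, the numerator is 1/4 - 701·e^(-21/5)/200 and the denominator is 1/4.
The region integral divided by the full integral gives P = 0.7898.

P ≈ 0.790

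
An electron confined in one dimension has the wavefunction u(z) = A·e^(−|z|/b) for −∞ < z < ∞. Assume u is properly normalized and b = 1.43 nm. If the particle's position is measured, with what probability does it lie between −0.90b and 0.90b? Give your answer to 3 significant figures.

The probability is P = ∫ |u|² dz over [−0.90b, 0.90b].
Since A² = 1/(b), this is the region integral divided by the full normalization integral.
Both integrals are even about z = 0, so only the z ≥ 0 halves are needed (the factors of 2 cancel). In terms of t = z/b (A² and the length scale cancel between numerator and denominator), P = [∫_{0}^{0.90} e^(-2·t) dt] / [∫_{0}^{∞} e^(-2·t) dt].
Using ∫ e^(-2·t) dt = -e^(-2·t)/2, the numerator is 1/2 - e^(-9/5)/2 and the denominator is 1/2.
Taking the ratio, P = 0.8347.

P ≈ 0.835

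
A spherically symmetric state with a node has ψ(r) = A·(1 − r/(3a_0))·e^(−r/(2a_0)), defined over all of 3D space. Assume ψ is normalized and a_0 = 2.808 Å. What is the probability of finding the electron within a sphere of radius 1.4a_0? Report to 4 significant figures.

P ≈ 0.2342

Integrate the radial probability density 4πr²|ψ|² over r ≤ 1.4a_0.
The full normalization integral is A²·[8·π·a_0^3/3] = 1, fixing A².
Substituting u = r/a_0, A², 4π and the length scale all cancel in the ratio: P = ∫_{0}^{1.4} u^2·(1 - u/3)^2·e^(-u) du / ∫_{0}^{∞} u^2·(1 - u/3)^2·e^(-u) du.
An antiderivative of u^2·(1 - u/3)^2·e^(-u) is (-u^4 + 2·u^3 - 3·u^2 - 6·u - 6)·e^(-u)/9; evaluating from 0 to 1.4 gives 2/3 - 1294·e^(-7/5)/625, while the full integral is 2/3.
The region integral divided by the full integral gives P = 0.23417.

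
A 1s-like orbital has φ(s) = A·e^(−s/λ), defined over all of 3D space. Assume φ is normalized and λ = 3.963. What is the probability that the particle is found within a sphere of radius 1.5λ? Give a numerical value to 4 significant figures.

P ≈ 0.5768

Integrate the radial probability density 4πs²|φ|² over s ≤ 1.5λ.
Normalization gives A² = 1/(π·λ^3).
Let u = s/λ; then A², 4π and the length scale all cancel, so P = ∫_{0}^{1.5} u^2·e^(-2·u) du ÷ ∫_{0}^{∞} u^2·e^(-2·u) du.
An antiderivative of u^2·e^(-2·u) is -(2·u^2 + 2·u + 1)·e^(-2·u)/4; evaluating from 0 to 1.5 gives 1/4 - 17·e^(-3)/8, while the full integral is 1/4.
The region integral divided by the full integral gives P = 0.57681.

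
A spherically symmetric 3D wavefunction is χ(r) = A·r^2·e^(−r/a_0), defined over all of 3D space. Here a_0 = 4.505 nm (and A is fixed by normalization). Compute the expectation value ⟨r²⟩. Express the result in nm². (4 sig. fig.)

⟨r^2⟩ ≈ 284.1 nm^2

By definition ⟨r²⟩ = ∫ r^2 |χ(r)|² 4πr² dr.
With ∫₀^∞ r^8 e^(−αr) dr = 8!/α^9, the ratio of the moment integral to the normalization integral gives ⟨r²⟩ = 14·a_0^2.
Putting a_0 = 4.505 gives 284.13.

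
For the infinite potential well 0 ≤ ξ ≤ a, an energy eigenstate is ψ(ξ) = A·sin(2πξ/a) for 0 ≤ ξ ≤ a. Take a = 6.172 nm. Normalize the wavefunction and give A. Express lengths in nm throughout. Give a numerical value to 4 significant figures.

A ≈ 0.5692 nm^(-1/2)

The normalization condition is ∫|ψ|² dξ = 1 from 0 to a.
∫|ψ|² dξ = A²·(a/2).
So A² = (a/2)^(−1).
Plugging in a = 6.172 yields A = 0.56925.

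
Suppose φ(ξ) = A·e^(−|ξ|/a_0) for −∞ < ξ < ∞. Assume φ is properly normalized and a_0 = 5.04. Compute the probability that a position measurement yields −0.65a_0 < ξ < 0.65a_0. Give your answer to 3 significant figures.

P ≈ 0.727

P = ∫_{−0.65a_0}^{0.65a_0} |φ(ξ)|² dξ.
With A² fixed by ∫|φ|² = 1, i.e. A² = (a_0)^(−1), substitute and integrate.
By symmetry take twice the ξ ≥ 0 contribution in numerator and denominator; the 2's cancel. Let u = ξ/a_0; then A² and the length scale cancel, so P = ∫_{0}^{0.65} e^(-2·u) du ÷ ∫_{0}^{∞} e^(-2·u) du.
With ∫ e^(-2·u) du = -e^(-2·u)/2 + C, the region integral is 1/2 - e^(-13/10)/2 and the full one is 1/2.
Evaluating gives P = 0.7275.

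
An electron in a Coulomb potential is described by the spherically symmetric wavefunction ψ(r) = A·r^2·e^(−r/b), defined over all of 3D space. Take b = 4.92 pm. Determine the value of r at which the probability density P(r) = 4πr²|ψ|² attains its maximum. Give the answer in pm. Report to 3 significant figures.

r ≈ 14.8 pm

Set d/dr [P(r) = 4πr²|ψ|²] = 0 and solve for r > 0.
This gives r = 3·b.
With b = 4.92, the most probable radial distance is 14.76 pm.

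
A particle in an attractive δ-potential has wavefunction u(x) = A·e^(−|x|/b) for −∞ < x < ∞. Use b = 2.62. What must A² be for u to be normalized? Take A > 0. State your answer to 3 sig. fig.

A^2 ≈ 0.382

We need A² ∫|f|² dx = 1, taking the integral from −∞ to ∞.
Carrying out the integral gives A² · b.
Setting this equal to 1 gives A² = 1/(b).
Substituting b = 2.62 gives A² = 0.3817, so A = 0.6178.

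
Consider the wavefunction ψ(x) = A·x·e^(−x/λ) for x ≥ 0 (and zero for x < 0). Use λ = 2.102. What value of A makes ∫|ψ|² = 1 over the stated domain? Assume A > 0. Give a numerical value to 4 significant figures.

A ≈ 0.6563

The normalization condition is ∫|ψ|² dx = 1 from 0 to ∞.
Recall ∫₀^∞ x^m e^(−x/β) dx = m!·β^(m+1), the integral (without the A² prefactor) comes out to λ^3/4.
So A² = (λ^3/4)^(−1).
With λ = 2.102: A² = 0.43069 and A = 0.65627.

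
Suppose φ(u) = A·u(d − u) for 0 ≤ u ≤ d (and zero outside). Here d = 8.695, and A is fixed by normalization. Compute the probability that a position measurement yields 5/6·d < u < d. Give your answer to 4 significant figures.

The probability is P = ∫ |φ|² du over [5/6·d, d].
The normalization integral ∫|φ|²du over the whole domain equals d^5/30·A², and A² cancels in the ratio.
Let t = u/d; then A² and the length scale cancel, so P = ∫_{5/6}^{1} t^2·(1 - t)^2 dt ÷ ∫_{0}^{1} t^2·(1 - t)^2 dt.
An antiderivative of t^2·(1 - t)^2 is t^3·(6·t^2 - 15·t + 10)/30; evaluating from 5/6 to 1 gives ≈ 0.00118313, while the full integral is 1/30.
Evaluating gives P = 23/648.

P ≈ 0.03549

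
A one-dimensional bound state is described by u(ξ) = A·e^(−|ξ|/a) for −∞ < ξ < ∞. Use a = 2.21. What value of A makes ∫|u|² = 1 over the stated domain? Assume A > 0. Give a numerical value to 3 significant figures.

A ≈ 0.673

The normalization condition is ∫|u|² dξ = 1 from −∞ to ∞.
The integral (without the A² prefactor) comes out to a.
Hence A² = 1/[a].
Plugging in a = 2.21 yields A = 0.6727.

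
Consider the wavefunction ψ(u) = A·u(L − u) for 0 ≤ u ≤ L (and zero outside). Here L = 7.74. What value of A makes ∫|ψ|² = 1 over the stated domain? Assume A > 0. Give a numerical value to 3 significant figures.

A ≈ 0.0329

Require ∫ |ψ|² du = 1 over the whole domain.
Expanding the polynomial and integrating term by term, the integral (without the A² prefactor) comes out to L^5/30.
So A² = (L^5/30)^(−1).
With L = 7.74: A² = 0.001080 and A = 0.03286.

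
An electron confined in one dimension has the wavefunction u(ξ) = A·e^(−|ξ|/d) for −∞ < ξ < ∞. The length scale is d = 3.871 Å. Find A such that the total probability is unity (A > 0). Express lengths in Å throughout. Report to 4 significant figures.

The normalization condition is ∫|u|² dξ = 1 from −∞ to ∞.
Carrying out the integral gives A² · d.
So A² = (d)^(−1).
With d = 3.871: A² = 0.25833 and A = 0.50826.

A ≈ 0.5083 Å^(-1/2)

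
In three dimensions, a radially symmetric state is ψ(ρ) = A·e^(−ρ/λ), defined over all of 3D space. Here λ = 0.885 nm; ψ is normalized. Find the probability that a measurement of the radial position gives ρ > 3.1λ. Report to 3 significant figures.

P ≈ 0.0536

With dV = 4πρ²dρ, the probability is ∫|ψ|² dV over ρ > 3.1λ.
Normalization gives A² = 1/(π·λ^3).
In terms of u = ρ/λ (A², 4π and the length scale all cancel between numerator and denominator), P = [∫_{3.1}^{∞} u^2·e^(-2·u) du] / [∫_{0}^{∞} u^2·e^(-2·u) du].
Using ∫ u^2·e^(-2·u) du = -(2·u^2 + 2·u + 1)·e^(-2·u)/4, the numerator is 1321·e^(-31/5)/200 and the denominator is 1/4.
This evaluates to P = 0.05362.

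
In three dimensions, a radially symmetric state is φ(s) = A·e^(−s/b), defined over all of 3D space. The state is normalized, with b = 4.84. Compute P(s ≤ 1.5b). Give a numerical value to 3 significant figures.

P ≈ 0.577

P = ∫ |φ|² 4πs² ds over s ≤ 1.5b.
The full normalization integral is A²·[π·b^3] = 1, fixing A².
Let u = s/b; then A², 4π and the length scale all cancel, so P = ∫_{0}^{1.5} u^2·e^(-2·u) du ÷ ∫_{0}^{∞} u^2·e^(-2·u) du.
With ∫ u^2·e^(-2·u) du = -(2·u^2 + 2·u + 1)·e^(-2·u)/4 + C, the region integral is 1/4 - 17·e^(-3)/8 and the full one is 1/4.
The region integral divided by the full integral gives P = 0.5768.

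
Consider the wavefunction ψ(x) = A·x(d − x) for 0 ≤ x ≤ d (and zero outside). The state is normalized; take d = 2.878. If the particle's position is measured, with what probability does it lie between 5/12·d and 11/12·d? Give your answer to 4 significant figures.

P ≈ 0.6483

|ψ|² is the probability density, so P = ∫_{5/12·d}^{11/12·d} |ψ|² dx.
Since A² = 1/(d^5/30), this is the region integral divided by the full normalization integral.
Let u = x/d; then A² and the length scale cancel, so P = ∫_{5/12}^{11/12} u^2·(1 - u)^2 du ÷ ∫_{0}^{1} u^2·(1 - u)^2 du.
With ∫ u^2·(1 - u)^2 du = u^3·(6·u^2 - 15·u + 10)/30 + C, the region integral is ≈ 0.0216098 and the full one is 1/30.
The result is P = 4481/6912.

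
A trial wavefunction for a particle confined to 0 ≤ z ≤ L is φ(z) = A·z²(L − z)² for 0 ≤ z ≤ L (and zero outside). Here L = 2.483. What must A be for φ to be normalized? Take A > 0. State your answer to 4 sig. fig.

The normalization condition is ∫|φ|² dz = 1 from 0 to L.
Expanding the polynomial and integrating term by term, ∫|φ|² dz = A²·(L^9/630).
With L = 2.483: A² = 0.17561 and A = 0.41906.

A ≈ 0.4191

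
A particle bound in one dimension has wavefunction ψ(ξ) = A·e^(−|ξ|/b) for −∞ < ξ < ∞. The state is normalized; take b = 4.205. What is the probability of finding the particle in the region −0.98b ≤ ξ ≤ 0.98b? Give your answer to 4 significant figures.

The probability is P = ∫ |ψ|² dξ over [−0.98b, 0.98b].
Since A² = 1/(b), this is the region integral divided by the full normalization integral.
Both integrals are even about ξ = 0, so only the ξ ≥ 0 halves are needed (the factors of 2 cancel). Let u = ξ/b; then A² and the length scale cancel, so P = ∫_{0}^{0.98} e^(-2·u) du ÷ ∫_{0}^{∞} e^(-2·u) du.
With ∫ e^(-2·u) du = -e^(-2·u)/2 + C, the region integral is 1/2 - e^(-49/25)/2 and the full one is 1/2.
Evaluating gives P = 0.85914.

P ≈ 0.8591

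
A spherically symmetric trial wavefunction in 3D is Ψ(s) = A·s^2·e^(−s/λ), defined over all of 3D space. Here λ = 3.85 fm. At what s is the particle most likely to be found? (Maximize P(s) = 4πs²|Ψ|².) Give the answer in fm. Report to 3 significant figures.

The maximum of P(s) = 4πs²|Ψ|² occurs where its derivative vanishes.
Solving yields s = 3·λ.
With λ = 3.85, the most probable radial distance is 11.55 fm.

s ≈ 11.6 fm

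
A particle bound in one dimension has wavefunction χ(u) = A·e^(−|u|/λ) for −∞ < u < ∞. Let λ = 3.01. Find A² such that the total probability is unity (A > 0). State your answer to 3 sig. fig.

A^2 ≈ 0.332

We need A² ∫|f|² du = 1, taking the integral from −∞ to ∞.
With ∫₀^∞ u^0 e^(−αu) du = 0!/α^1, the integral (without the A² prefactor) comes out to λ.
Substituting λ = 3.01 gives A² = 0.3322, so A = 0.5764.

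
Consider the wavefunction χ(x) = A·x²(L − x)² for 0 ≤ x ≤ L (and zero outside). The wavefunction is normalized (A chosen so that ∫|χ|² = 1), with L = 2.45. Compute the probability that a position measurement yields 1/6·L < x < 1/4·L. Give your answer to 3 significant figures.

P ≈ 0.0400

P = ∫_{1/6·L}^{1/4·L} |χ(x)|² dx.
Since A² = 1/(L^9/630), this is the region integral divided by the full normalization integral.
Let u = x/L; then A² and the length scale cancel, so P = ∫_{1/6}^{1/4} u^4·(1 - u)^4 du ÷ ∫_{0}^{1} u^4·(1 - u)^4 du.
With ∫ u^4·(1 - u)^4 du = u^5·(70·u^4 - 315·u^3 + 540·u^2 - 420·u + 126)/630 + C, the region integral is ≈ 0.000063456 and the full one is 1/630.
Evaluating gives P = 0.03998.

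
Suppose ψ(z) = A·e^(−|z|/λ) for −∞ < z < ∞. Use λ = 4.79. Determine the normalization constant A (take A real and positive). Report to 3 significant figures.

Require ∫ |ψ|² dz = 1 over the whole domain.
Using ∫₀^∞ zⁿ e^(−αz) dz = n!/αⁿ⁺¹, ∫|ψ|² dz = A²·(λ).
Setting this equal to 1 gives A² = 1/(λ).
Plugging in λ = 4.79 yields A = 0.4569.

A ≈ 0.457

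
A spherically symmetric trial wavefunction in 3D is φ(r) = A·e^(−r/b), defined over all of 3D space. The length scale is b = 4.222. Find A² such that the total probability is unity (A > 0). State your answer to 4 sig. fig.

A^2 ≈ 0.004230

Normalization requires ∫|φ|² 4πr² dr = 1, integrated from 0 to ∞.
Using ∫₀^∞ rⁿ e^(−αr) dr = n!/αⁿ⁺¹, with φ = A·e^(−r/b), the integral evaluates to A²·[π·b^3].
So A² = (π·b^3)^(−1).
With b = 4.222: A² = 0.0042296 and A = 0.065035.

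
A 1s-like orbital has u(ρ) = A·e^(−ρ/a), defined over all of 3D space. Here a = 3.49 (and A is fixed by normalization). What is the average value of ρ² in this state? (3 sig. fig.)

⟨ρ^2⟩ ≈ 36.5

By definition ⟨ρ²⟩ = ∫ ρ^2 |u(ρ)|² 4πρ² dρ.
With ∫₀^∞ ρ^4 e^(−αρ) dρ = 4!/α^5, the ratio of the moment integral to the normalization integral gives ⟨ρ²⟩ = 3·a^2.
Putting a = 3.49 gives 36.54.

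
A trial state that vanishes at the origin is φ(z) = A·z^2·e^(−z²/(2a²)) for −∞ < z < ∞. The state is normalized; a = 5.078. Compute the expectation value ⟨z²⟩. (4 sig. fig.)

By definition ⟨z²⟩ = ∫ z^2 |φ(z)|² dz.
Using the Gaussian integral ∫_{−∞}^{∞} e^(−αz²) dz = √(π/α), the ratio of the moment integral to the normalization integral gives ⟨z²⟩ = 5·a^2/2.
With a = 5.078, ⟨z^2⟩ = 64.465.

⟨z^2⟩ ≈ 64.47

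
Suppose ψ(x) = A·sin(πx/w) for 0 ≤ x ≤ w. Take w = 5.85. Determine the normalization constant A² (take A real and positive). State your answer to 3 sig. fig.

A^2 ≈ 0.342

The normalization condition is ∫|ψ|² dx = 1 from 0 to w.
With ∫₀^w sin²(nπx/w) dx = w/2, ∫|ψ|² dx = A²·(w/2).
Hence A² = 1/[w/2].
Substituting w = 5.85 gives A² = 0.3419, so A = 0.5847.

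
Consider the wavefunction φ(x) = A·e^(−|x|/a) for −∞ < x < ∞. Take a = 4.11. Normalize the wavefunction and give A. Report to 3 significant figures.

The normalization condition is ∫|φ|² dx = 1 from −∞ to ∞.
The integral (without the A² prefactor) comes out to a.
Setting this equal to 1 gives A² = 1/(a).
Substituting a = 4.11 gives A² = 0.2433, so A = 0.4933.

A ≈ 0.493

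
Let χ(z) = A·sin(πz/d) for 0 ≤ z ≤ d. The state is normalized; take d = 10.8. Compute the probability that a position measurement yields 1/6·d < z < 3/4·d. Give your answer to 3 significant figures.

|χ|² is the probability density, so P = ∫_{1/6·d}^{3/4·d} |χ|² dz.
The normalization integral ∫|χ|²dz over the whole domain equals d/2·A², and A² cancels in the ratio.
Let u = z/d; then A² and the length scale cancel, so P = ∫_{1/6}^{3/4} sin(π·u)^2 du ÷ ∫_{0}^{1} sin(π·u)^2 du.
Using ∫ sin(π·u)^2 du = u/2 - sin(2·π·u)/(4·π), the numerator is √(3)/(8·π) + 1/(4·π) + 7/24 and the denominator is 1/2.
This works out to P = (3·√(3) + 6 + 7·π)/(12·π).

P ≈ 0.880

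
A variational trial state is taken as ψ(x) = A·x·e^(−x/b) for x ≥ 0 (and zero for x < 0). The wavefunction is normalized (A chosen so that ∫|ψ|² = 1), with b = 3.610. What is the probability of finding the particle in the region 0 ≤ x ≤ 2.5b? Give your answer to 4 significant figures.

P ≈ 0.8753

The probability is P = ∫ |ψ|² dx over [0, 2.5b].
The normalization integral ∫|ψ|²dx over the whole domain equals b^3/4·A², and A² cancels in the ratio.
Substituting u = x/b, A² and the length scale cancel in the ratio: P = ∫_{0}^{2.5} u^2·e^(-2·u) du / ∫_{0}^{∞} u^2·e^(-2·u) du.
Using ∫ u^2·e^(-2·u) du = -(2·u^2 + 2·u + 1)·e^(-2·u)/4, the numerator is 1/4 - 37·e^(-5)/8 and the denominator is 1/4.
The result is P = 0.87535.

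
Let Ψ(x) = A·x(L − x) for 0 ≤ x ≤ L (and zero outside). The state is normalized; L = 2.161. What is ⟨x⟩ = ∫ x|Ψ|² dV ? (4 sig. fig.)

The expectation value is the |Ψ|²-weighted average of x: ∫ x|Ψ|² dx.
Since the A² factors cancel between numerator and denominator, ⟨x⟩ = L/2.
Putting L = 2.161 gives 1.0805.

⟨x⟩ ≈ 1.081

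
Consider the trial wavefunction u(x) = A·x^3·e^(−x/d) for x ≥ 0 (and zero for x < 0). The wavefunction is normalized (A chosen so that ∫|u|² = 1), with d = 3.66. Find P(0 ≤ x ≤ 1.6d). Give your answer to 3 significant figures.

P ≈ 0.0446

P = ∫_{0}^{1.6d} |u(x)|² dx.
With A² fixed by ∫|u|² = 1, i.e. A² = (45·d^7/8)^(−1), substitute and integrate.
Let t = x/d; then A² and the length scale cancel, so P = ∫_{0}^{1.6} t^6·e^(-2·t) dt ÷ ∫_{0}^{∞} t^6·e^(-2·t) dt.
Using ∫ t^6·e^(-2·t) dt = -(4·t^6 + 12·t^5 + 30·t^4 + 60·t^3 + 90·t^2 + 90·t + 45)·e^(-2·t)/8, the numerator is ≈ 0.25098 and the denominator is 45/8.
The result is P = 0.04462.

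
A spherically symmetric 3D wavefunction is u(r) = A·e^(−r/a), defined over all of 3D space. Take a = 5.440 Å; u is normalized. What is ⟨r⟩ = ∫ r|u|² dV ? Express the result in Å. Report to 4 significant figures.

By definition ⟨r⟩ = ∫ r |u(r)|² 4πr² dr.
With ∫₀^∞ r^3 e^(−αr) dr = 3!/α^4, the ratio of the moment integral to the normalization integral gives ⟨r⟩ = 3·a/2.
With a = 5.440, ⟨r⟩ = 8.1600.

⟨r⟩ ≈ 8.160 Å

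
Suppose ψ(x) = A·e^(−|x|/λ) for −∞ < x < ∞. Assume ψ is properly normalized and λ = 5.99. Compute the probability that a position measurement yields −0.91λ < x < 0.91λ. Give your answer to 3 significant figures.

P ≈ 0.838

The probability is P = ∫ |ψ|² dx over [−0.91λ, 0.91λ].
The normalization integral ∫|ψ|²dx over the whole domain equals λ·A², and A² cancels in the ratio.
By symmetry take twice the x ≥ 0 contribution in numerator and denominator; the 2's cancel. Substituting u = x/λ, A² and the length scale cancel in the ratio: P = ∫_{0}^{0.91} e^(-2·u) du / ∫_{0}^{∞} e^(-2·u) du.
With ∫ e^(-2·u) du = -e^(-2·u)/2 + C, the region integral is 1/2 - e^(-91/50)/2 and the full one is 1/2.
Taking the ratio, P = 0.8380.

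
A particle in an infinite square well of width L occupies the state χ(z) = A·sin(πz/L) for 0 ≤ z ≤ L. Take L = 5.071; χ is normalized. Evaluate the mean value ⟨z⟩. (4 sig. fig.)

⟨z⟩ ≈ 2.536

By definition ⟨z⟩ = ∫ z |χ(z)|² dz.
Using sin²θ = (1 − cos 2θ)/2, since the A² factors cancel between numerator and denominator, ⟨z⟩ = L/2.
Putting L = 5.071 gives 2.5355.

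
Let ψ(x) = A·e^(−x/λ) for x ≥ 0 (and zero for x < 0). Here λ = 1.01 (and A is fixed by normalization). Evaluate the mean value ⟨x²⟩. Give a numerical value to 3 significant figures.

⟨x^2⟩ ≈ 0.510

⟨x²⟩ = ∫ x^2 |ψ|² dx over the full domain.
Recall ∫₀^∞ x^m e^(−x/β) dx = m!·β^(m+1), since the A² factors cancel between numerator and denominator, ⟨x²⟩ = λ^2/2.
Putting λ = 1.01 gives 0.5101.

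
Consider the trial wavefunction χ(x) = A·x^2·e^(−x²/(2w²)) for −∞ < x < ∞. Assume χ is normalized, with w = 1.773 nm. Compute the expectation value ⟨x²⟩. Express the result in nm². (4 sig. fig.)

The expectation value is the |χ|²-weighted average of x^2: ∫ x^2|χ|² dx.
Differentiating ∫e^(−αx²) dx = √(π/α) under α to get the higher moments, the ratio of the moment integral to the normalization integral gives ⟨x²⟩ = 5·w^2/2.
With w = 1.773, ⟨x^2⟩ = 7.8588.

⟨x^2⟩ ≈ 7.859 nm^2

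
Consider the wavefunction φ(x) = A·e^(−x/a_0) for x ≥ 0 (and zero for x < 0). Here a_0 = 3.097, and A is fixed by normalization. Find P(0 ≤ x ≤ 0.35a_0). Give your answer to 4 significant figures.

P ≈ 0.5034

The probability is P = ∫ |φ|² dx over [0, 0.35a_0].
The normalization integral ∫|φ|²dx over the whole domain equals a_0/2·A², and A² cancels in the ratio.
Let u = x/a_0; then A² and the length scale cancel, so P = ∫_{0}^{0.35} e^(-2·u) du ÷ ∫_{0}^{∞} e^(-2·u) du.
An antiderivative of e^(-2·u) is -e^(-2·u)/2; evaluating from 0 to 0.35 gives 1/2 - e^(-7/10)/2, while the full integral is 1/2.
This works out to P = 0.50341.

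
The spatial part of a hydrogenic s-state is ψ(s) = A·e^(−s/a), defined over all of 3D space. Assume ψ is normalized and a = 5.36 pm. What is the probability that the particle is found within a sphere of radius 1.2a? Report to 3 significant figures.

P = ∫ |ψ|² 4πs² ds over s ≤ 1.2a.
Normalization gives A² = 1/(π·a^3).
Substituting u = s/a, A², 4π and the length scale all cancel in the ratio: P = ∫_{0}^{1.2} u^2·e^(-2·u) du / ∫_{0}^{∞} u^2·e^(-2·u) du.
An antiderivative of u^2·e^(-2·u) is -(2·u^2 + 2·u + 1)·e^(-2·u)/4; evaluating from 0 to 1.2 gives 1/4 - 157·e^(-12/5)/100, while the full integral is 1/4.
Taking the ratio yields P = 0.4303.

P ≈ 0.430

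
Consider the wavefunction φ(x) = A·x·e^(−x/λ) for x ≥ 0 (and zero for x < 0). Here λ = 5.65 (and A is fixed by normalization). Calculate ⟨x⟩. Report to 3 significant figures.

⟨x⟩ ≈ 8.48

⟨x⟩ = ∫ x |φ|² dx over the full domain.
Using ∫₀^∞ xⁿ e^(−αx) dx = n!/αⁿ⁺¹, evaluating both integrals, ⟨x⟩ = 3·λ/2.
With λ = 5.65, ⟨x⟩ = 8.475.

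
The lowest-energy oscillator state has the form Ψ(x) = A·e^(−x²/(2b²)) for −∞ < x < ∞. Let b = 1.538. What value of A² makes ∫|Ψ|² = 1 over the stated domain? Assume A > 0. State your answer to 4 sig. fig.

A^2 ≈ 0.3668

We need A² ∫|f|² dx = 1, taking the integral from −∞ to ∞.
Carrying out the integral gives A² · √(π)·b.
With b = 1.538: A² = 0.36683 and A = 0.60567.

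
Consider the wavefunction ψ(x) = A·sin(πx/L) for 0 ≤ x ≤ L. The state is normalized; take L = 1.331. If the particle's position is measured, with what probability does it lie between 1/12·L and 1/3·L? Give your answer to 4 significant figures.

P ≈ 0.1917

The probability is P = ∫ |ψ|² dx over [1/12·L, 1/3·L].
The normalization integral ∫|ψ|²dx over the whole domain equals L/2·A², and A² cancels in the ratio.
Substituting u = x/L, A² and the length scale cancel in the ratio: P = ∫_{1/12}^{1/3} sin(π·u)^2 du / ∫_{0}^{1} sin(π·u)^2 du.
An antiderivative of sin(π·u)^2 is u/2 - sin(2·π·u)/(4·π); evaluating from 1/12 to 1/3 gives -√(3)/(8·π) + 1/(8·π) + 1/8, while the full integral is 1/2.
Evaluating gives P = (-√(3) + 1 + π)/(4·π).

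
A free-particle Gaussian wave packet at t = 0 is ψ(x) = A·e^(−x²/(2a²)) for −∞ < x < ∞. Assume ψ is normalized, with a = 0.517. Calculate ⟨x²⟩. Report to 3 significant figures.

The expectation value is the |ψ|²-weighted average of x^2: ∫ x^2|ψ|² dx.
Differentiating ∫e^(−αx²) dx = √(π/α) under α to get the higher moments, evaluating both integrals, ⟨x²⟩ = a^2/2.
Putting a = 0.517 gives 0.1336.

⟨x^2⟩ ≈ 0.134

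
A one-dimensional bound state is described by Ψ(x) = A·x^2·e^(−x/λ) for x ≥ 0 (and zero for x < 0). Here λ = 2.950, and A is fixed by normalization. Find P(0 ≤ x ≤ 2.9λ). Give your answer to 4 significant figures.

|Ψ|² is the probability density, so P = ∫_{0}^{2.9λ} |Ψ|² dx.
With A² fixed by ∫|Ψ|² = 1, i.e. A² = (3·λ^5/4)^(−1), substitute and integrate.
Let u = x/λ; then A² and the length scale cancel, so P = ∫_{0}^{2.9} u^4·e^(-2·u) du ÷ ∫_{0}^{∞} u^4·e^(-2·u) du.
With ∫ u^4·e^(-2·u) du = -(u^4/2 + u^3 + 3·u^2/2 + 3·u/2 + 3/4)·e^(-2·u) + C, the region integral is ≈ 0.515461 and the full one is 3/4.
The result is P = 0.68728.

P ≈ 0.6873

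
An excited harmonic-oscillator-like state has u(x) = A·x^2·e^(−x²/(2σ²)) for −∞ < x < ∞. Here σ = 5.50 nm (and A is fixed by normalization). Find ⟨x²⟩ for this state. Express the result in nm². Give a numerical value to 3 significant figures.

By definition ⟨x²⟩ = ∫ x^2 |u(x)|² dx.
Evaluating both integrals, ⟨x²⟩ = 5·σ^2/2.
With σ = 5.50, ⟨x^2⟩ = 75.63.

⟨x^2⟩ ≈ 75.6 nm^2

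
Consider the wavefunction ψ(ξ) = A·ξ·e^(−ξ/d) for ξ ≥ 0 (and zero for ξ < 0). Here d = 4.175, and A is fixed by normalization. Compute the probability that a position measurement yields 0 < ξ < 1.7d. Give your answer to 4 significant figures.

|ψ|² is the probability density, so P = ∫_{0}^{1.7d} |ψ|² dξ.
With A² fixed by ∫|ψ|² = 1, i.e. A² = (d^3/4)^(−1), substitute and integrate.
In terms of u = ξ/d (A² and the length scale cancel between numerator and denominator), P = [∫_{0}^{1.7} u^2·e^(-2·u) du] / [∫_{0}^{∞} u^2·e^(-2·u) du].
Using ∫ u^2·e^(-2·u) du = -(2·u^2 + 2·u + 1)·e^(-2·u)/4, the numerator is 1/4 - 509·e^(-17/5)/200 and the denominator is 1/4.
The result is P = 0.66026.

P ≈ 0.6603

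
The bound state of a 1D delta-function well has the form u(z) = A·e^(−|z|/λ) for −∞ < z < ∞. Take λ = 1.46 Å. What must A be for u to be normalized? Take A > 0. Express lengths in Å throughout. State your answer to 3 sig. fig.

Require ∫ |u|² dz = 1 over the whole domain.
Using ∫₀^∞ zⁿ e^(−αz) dz = n!/αⁿ⁺¹, ∫|u|² dz = A²·(λ).
Plugging in λ = 1.46 yields A = 0.8276.

A ≈ 0.828 Å^(-1/2)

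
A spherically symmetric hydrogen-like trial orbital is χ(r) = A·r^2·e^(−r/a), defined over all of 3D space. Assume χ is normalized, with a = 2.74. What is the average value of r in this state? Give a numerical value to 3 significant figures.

⟨r⟩ ≈ 9.59

By definition ⟨r⟩ = ∫ r |χ(r)|² 4πr² dr.
Since the A² factors cancel between numerator and denominator, ⟨r⟩ = 7·a/2.
With a = 2.74, ⟨r⟩ = 9.590.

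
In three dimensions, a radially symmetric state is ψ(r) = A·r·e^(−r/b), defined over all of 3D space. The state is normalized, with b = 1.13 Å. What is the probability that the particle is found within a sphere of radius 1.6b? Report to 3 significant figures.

Integrate the radial probability density 4πr²|ψ|² over r ≤ 1.6b.
A² is fixed by ∫₀^∞ 4πr²|ψ|² dr = 1, i.e. A² = (3·π·b^5)^(−1).
Substituting u = r/b, A², 4π and the length scale all cancel in the ratio: P = ∫_{0}^{1.6} u^4·e^(-2·u) du / ∫_{0}^{∞} u^4·e^(-2·u) du.
An antiderivative of u^4·e^(-2·u) is -(u^4/2 + u^3 + 3·u^2/2 + 3·u/2 + 3/4)·e^(-2·u); evaluating from 0 to 1.6 gives ≈ 0.16454, while the full integral is 3/4.
This evaluates to P = 0.2194.

P ≈ 0.219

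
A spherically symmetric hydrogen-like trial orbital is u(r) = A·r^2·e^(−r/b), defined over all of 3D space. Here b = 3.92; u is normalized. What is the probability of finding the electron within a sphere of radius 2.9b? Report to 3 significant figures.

With dV = 4πr²dr, the probability is ∫|u|² dV over r ≤ 2.9b.
A² is fixed by ∫₀^∞ 4πr²|u|² dr = 1, i.e. A² = (45·π·b^7/2)^(−1).
In terms of t = r/b (A², 4π and the length scale all cancel between numerator and denominator), P = [∫_{0}^{2.9} t^6·e^(-2·t) dt] / [∫_{0}^{∞} t^6·e^(-2·t) dt].
An antiderivative of t^6·e^(-2·t) is -(4·t^6 + 12·t^5 + 30·t^4 + 60·t^3 + 90·t^2 + 90·t + 45)·e^(-2·t)/8; evaluating from 0 to 2.9 gives ≈ 2.0340, while the full integral is 45/8.
This evaluates to P = 0.3616.

P ≈ 0.362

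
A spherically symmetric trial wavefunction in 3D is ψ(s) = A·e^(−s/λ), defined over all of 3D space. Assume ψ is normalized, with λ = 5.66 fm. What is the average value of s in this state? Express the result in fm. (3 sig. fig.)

⟨s⟩ ≈ 8.49 fm

The expectation value is the |ψ|²-weighted average of s: ∫ s|ψ|² 4πs² ds.
The ratio of the moment integral to the normalization integral gives ⟨s⟩ = 3·λ/2.
With λ = 5.66, ⟨s⟩ = 8.490.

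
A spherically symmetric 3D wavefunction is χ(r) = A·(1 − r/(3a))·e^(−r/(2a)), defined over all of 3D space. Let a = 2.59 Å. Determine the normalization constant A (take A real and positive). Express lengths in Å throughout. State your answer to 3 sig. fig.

Normalization requires ∫|χ|² 4πr² dr = 1, integrated from 0 to ∞.
The angular integral contributes 4π, leaving ∫₀^∞ r²|χ|² dr.
Recall ∫₀^∞ r^m e^(−r/β) dr = m!·β^(m+1), carrying out the integral gives A² · 8·π·a^3/3.
Substituting a = 2.59 gives A² = 0.006870, so A = 0.08289.

A ≈ 0.0829 Å^(-3/2)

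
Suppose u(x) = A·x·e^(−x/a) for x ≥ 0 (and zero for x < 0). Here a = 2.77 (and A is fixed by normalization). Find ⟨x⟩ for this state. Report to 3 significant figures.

The expectation value is the |u|²-weighted average of x: ∫ x|u|² dx.
With ∫₀^∞ x^3 e^(−αx) dx = 3!/α^4, evaluating both integrals, ⟨x⟩ = 3·a/2.
Putting a = 2.77 gives 4.155.

⟨x⟩ ≈ 4.16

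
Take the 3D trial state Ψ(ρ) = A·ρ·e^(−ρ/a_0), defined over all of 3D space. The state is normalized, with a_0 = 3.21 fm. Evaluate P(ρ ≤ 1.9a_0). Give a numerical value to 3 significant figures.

P ≈ 0.332

P = ∫ |Ψ|² 4πρ² dρ over ρ ≤ 1.9a_0.
A² is fixed by ∫₀^∞ 4πρ²|Ψ|² dρ = 1, i.e. A² = (3·π·a_0^5)^(−1).
Let u = ρ/a_0; then A², 4π and the length scale all cancel, so P = ∫_{0}^{1.9} u^4·e^(-2·u) du ÷ ∫_{0}^{∞} u^4·e^(-2·u) du.
With ∫ u^4·e^(-2·u) du = -(u^4/2 + u^3 + 3·u^2/2 + 3·u/2 + 3/4)·e^(-2·u) + C, the region integral is ≈ 0.24912 and the full one is 3/4.
The region integral divided by the full integral gives P = 0.3322.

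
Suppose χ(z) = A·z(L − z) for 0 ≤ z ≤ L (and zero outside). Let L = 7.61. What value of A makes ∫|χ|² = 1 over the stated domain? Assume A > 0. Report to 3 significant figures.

A ≈ 0.0343

The normalization condition is ∫|χ|² dz = 1 from 0 to L.
Carrying out the integral gives A² · L^5/30.
Hence A² = 1/[L^5/30].
Plugging in L = 7.61 yields A = 0.03428.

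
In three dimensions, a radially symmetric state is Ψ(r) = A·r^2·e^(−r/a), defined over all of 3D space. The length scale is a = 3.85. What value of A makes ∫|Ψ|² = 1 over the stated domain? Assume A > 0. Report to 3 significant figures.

A ≈ 0.00106

Normalization requires ∫|Ψ|² 4πr² dr = 1, integrated from 0 to ∞.
The angular integral contributes 4π, leaving ∫₀^∞ r²|Ψ|² dr.
The integral (without the A² prefactor) comes out to 45·π·a^7/2.
Plugging in a = 3.85 yields A = 0.001062.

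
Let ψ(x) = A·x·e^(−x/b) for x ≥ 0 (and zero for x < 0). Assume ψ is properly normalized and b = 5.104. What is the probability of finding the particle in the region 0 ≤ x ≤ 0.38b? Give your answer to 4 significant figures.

P ≈ 0.04185

|ψ|² is the probability density, so P = ∫_{0}^{0.38b} |ψ|² dx.
With A² fixed by ∫|ψ|² = 1, i.e. A² = (b^3/4)^(−1), substitute and integrate.
Substituting u = x/b, A² and the length scale cancel in the ratio: P = ∫_{0}^{0.38} u^2·e^(-2·u) du / ∫_{0}^{∞} u^2·e^(-2·u) du.
With ∫ u^2·e^(-2·u) du = -(2·u^2 + 2·u + 1)·e^(-2·u)/4 + C, the region integral is 1/4 - 2561·e^(-19/25)/5000 and the full one is 1/4.
This works out to P = 0.041845.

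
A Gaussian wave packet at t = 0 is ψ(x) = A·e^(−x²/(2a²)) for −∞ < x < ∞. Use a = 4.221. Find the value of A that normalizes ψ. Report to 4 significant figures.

We need A² ∫|f|² dx = 1, taking the integral from −∞ to ∞.
With ψ = A·e^(−x²/(2a²)), the integral evaluates to A²·[√(π)·a].
Substituting a = 4.221 gives A² = 0.13366, so A = 0.36560.

A ≈ 0.3656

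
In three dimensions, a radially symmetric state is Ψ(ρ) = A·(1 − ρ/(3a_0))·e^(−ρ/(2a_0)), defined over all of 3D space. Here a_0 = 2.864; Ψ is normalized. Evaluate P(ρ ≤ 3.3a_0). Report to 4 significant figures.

P ≈ 0.3534

P = ∫ |Ψ|² 4πρ² dρ over ρ ≤ 3.3a_0.
A² is fixed by ∫₀^∞ 4πρ²|Ψ|² dρ = 1, i.e. A² = (8·π·a_0^3/3)^(−1).
Let u = ρ/a_0; then A², 4π and the length scale all cancel, so P = ∫_{0}^{3.3} u^2·(1 - u/3)^2·e^(-u) du ÷ ∫_{0}^{∞} u^2·(1 - u/3)^2·e^(-u) du.
With ∫ u^2·(1 - u/3)^2·e^(-u) du = (-u^4 + 2·u^3 - 3·u^2 - 6·u - 6)·e^(-u)/9 + C, the region integral is ≈ 0.235592 and the full one is 2/3.
Taking the ratio yields P = 0.35339.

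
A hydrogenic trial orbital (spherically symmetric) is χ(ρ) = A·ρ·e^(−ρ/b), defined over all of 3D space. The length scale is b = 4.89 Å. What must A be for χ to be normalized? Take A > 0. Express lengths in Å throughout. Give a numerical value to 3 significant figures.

The normalization condition is ∫|χ|² 4πρ² dρ = 1 from 0 to ∞.
(Spherical symmetry: dV = 4πρ² dρ.)
Carrying out the integral gives A² · 3·π·b^5.
With b = 4.89: A² = 0.00003795 and A = 0.006160.

A ≈ 0.00616 Å^(-5/2)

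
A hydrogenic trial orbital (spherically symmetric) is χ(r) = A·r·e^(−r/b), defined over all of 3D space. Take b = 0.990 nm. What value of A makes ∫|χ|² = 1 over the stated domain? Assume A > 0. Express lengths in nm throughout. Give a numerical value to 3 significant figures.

A ≈ 0.334 nm^(-5/2)

We need A² ∫|f|² 4πr² dr = 1, taking the integral from 0 to ∞.
The angular integral contributes 4π, leaving ∫₀^∞ r²|χ|² dr.
With ∫₀^∞ r^4 e^(−αr) dr = 4!/α^5, carrying out the integral gives A² · 3·π·b^5.
Hence A² = 1/[3·π·b^5].
With b = 0.990: A² = 0.1116 and A = 0.3340.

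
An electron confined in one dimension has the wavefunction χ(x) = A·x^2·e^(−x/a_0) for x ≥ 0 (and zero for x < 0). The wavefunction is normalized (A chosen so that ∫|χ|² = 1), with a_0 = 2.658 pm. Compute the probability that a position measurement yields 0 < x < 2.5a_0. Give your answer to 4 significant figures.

P ≈ 0.5595

P = ∫_{0}^{2.5a_0} |χ(x)|² dx.
The normalization integral ∫|χ|²dx over the whole domain equals 3·a_0^5/4·A², and A² cancels in the ratio.
Substituting u = x/a_0, A² and the length scale cancel in the ratio: P = ∫_{0}^{2.5} u^4·e^(-2·u) du / ∫_{0}^{∞} u^4·e^(-2·u) du.
Using ∫ u^4·e^(-2·u) du = -(u^4/2 + u^3 + 3·u^2/2 + 3·u/2 + 3/4)·e^(-2·u), the numerator is 3/4 - 1569·e^(-5)/32 and the denominator is 3/4.
This works out to P = 0.55951.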